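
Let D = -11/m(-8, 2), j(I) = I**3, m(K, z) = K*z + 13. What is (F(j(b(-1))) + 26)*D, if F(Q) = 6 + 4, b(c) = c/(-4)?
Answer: 132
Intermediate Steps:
m(K, z) = 13 + K*z
b(c) = -c/4 (b(c) = c*(-1/4) = -c/4)
F(Q) = 10
D = 11/3 (D = -11/(13 - 8*2) = -11/(13 - 16) = -11/(-3) = -11*(-1/3) = 11/3 ≈ 3.6667)
(F(j(b(-1))) + 26)*D = (10 + 26)*(11/3) = 36*(11/3) = 132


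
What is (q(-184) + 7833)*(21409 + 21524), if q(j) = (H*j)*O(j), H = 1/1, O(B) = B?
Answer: 1789833837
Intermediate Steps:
H = 1
q(j) = j**2 (q(j) = (1*j)*j = j*j = j**2)
(q(-184) + 7833)*(21409 + 21524) = ((-184)**2 + 7833)*(21409 + 21524) = (33856 + 7833)*42933 = 41689*42933 = 1789833837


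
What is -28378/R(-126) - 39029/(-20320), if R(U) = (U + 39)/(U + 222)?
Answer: 18453642561/589280 ≈ 31316.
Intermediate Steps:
R(U) = (39 + U)/(222 + U)
-28378/R(-126) - 39029/(-20320) = -28378*(222 - 126)/(39 - 126) - 39029/(-20320) = -28378/(-87/96) - 39029*(-1/20320) = -28378/((1/96)*(-87)) + 39029/20320 = -28378/(-29/32) + 39029/20320 = -28378*(-32/29) + 39029/20320 = 908096/29 + 39029/20320 = 18453642561/589280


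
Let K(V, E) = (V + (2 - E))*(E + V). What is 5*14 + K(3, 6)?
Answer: 61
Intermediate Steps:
K(V, E) = (E + V)*(2 + V - E) (K(V, E) = (2 + V - E)*(E + V) = (E + V)*(2 + V - E))
5*14 + K(3, 6) = 5*14 + (3**2 - 1*6**2 + 2*6 + 2*3) = 70 + (9 - 1*36 + 12 + 6) = 70 + (9 - 36 + 12 + 6) = 70 - 9 = 61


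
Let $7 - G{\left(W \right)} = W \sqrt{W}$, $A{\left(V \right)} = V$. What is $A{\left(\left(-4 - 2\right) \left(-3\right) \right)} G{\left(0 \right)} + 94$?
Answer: $220$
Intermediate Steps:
$G{\left(W \right)} = 7 - W^{\frac{3}{2}}$ ($G{\left(W \right)} = 7 - W \sqrt{W} = 7 - W^{\frac{3}{2}}$)
$A{\left(\left(-4 - 2\right) \left(-3\right) \right)} G{\left(0 \right)} + 94 = \left(-4 - 2\right) \left(-3\right) \left(7 - 0^{\frac{3}{2}}\right) + 94 = \left(-6\right) \left(-3\right) \left(7 - 0\right) + 94 = 18 \left(7 + 0\right) + 94 = 18 \cdot 7 + 94 = 126 + 94 = 220$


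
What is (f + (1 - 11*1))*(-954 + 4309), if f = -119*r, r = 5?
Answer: -2029775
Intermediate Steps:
f = -595 (f = -119*5 = -595)
(f + (1 - 11*1))*(-954 + 4309) = (-595 + (1 - 11*1))*(-954 + 4309) = (-595 + (1 - 11))*3355 = (-595 - 10)*3355 = -605*3355 = -2029775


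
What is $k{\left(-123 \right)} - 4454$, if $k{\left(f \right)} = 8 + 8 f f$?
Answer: $116586$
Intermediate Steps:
$k{\left(f \right)} = 8 + 8 f^{2}$
$k{\left(-123 \right)} - 4454 = \left(8 + 8 \left(-123\right)^{2}\right) - 4454 = \left(8 + 8 \cdot 15129\right) - 4454 = \left(8 + 121032\right) - 4454 = 121040 - 4454 = 116586$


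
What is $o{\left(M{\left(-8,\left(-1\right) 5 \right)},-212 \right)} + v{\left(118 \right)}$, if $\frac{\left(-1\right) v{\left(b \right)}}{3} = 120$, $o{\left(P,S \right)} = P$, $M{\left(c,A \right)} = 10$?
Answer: $-350$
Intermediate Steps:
$v{\left(b \right)} = -360$ ($v{\left(b \right)} = \left(-3\right) 120 = -360$)
$o{\left(M{\left(-8,\left(-1\right) 5 \right)},-212 \right)} + v{\left(118 \right)} = 10 - 360 = -350$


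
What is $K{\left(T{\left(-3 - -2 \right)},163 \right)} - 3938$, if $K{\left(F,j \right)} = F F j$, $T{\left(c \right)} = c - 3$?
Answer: $-1330$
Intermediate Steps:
$T{\left(c \right)} = -3 + c$
$K{\left(F,j \right)} = j F^{2}$ ($K{\left(F,j \right)} = F^{2} j = j F^{2}$)
$K{\left(T{\left(-3 - -2 \right)},163 \right)} - 3938 = 163 \left(-3 - 1\right)^{2} - 3938 = 163 \left(-4\right)^{2} - 3938 = 163 \cdot 16 - 3938 = 2608 - 3938 = -1330$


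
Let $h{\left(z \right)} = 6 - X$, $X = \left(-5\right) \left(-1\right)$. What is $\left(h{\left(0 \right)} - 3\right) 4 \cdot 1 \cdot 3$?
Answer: $-24$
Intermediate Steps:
$X = 5$
$h{\left(z \right)} = 1$ ($h{\left(z \right)} = 6 - 5 = 1$)
$\left(h{\left(0 \right)} - 3\right) 4 \cdot 1 \cdot 3 = \left(1 - 3\right) 4 \cdot 1 \cdot 3 = - 2 \cdot 4 \cdot 3 = \left(-2\right) 12 = -24$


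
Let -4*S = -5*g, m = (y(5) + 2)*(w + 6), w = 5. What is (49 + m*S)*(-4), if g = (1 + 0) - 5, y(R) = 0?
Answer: 244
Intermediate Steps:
g = -4 (g = 1 - 5 = -4)
m = 22 (m = (0 + 2)*(5 + 6) = 2*11 = 22)
S = -5 (S = -(-5)*(-4)/4 = -¼*20 = -5)
(49 + m*S)*(-4) = (49 + 22*(-5))*(-4) = (49 - 110)*(-4) = -61*(-4) = 244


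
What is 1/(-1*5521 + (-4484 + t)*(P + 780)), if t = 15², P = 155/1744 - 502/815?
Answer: -1421360/4726442990543 ≈ -3.0072e-7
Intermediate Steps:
P = -749163/1421360 (P = 155*(1/1744) - 502*1/815 = 155/1744 - 502/815 = -749163/1421360 ≈ -0.52707)
t = 225
1/(-1*5521 + (-4484 + t)*(P + 780)) = 1/(-1*5521 + (-4484 + 225)*(-749163/1421360 + 780)) = 1/(-5521 - 4259*1107911637/1421360) = 1/(-5521 - 4718595661983/1421360) = 1/(-4726442990543/1421360) = -1421360/4726442990543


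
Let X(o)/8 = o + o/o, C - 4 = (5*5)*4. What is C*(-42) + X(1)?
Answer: -4352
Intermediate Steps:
C = 104 (C = 4 + (5*5)*4 = 4 + 25*4 = 4 + 100 = 104)
X(o) = 8 + 8*o (X(o) = 8*(o + o/o) = 8*(o + 1) = 8*(1 + o) = 8 + 8*o)
C*(-42) + X(1) = 104*(-42) + (8 + 8*1) = -4368 + (8 + 8) = -4368 + 16 = -4352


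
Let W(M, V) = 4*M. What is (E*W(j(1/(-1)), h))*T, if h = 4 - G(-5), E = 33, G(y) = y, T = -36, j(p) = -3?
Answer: 14256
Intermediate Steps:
h = 9 (h = 4 - 1*(-5) = 4 + 5 = 9)
(E*W(j(1/(-1)), h))*T = (33*(4*(-3)))*(-36) = (33*(-12))*(-36) = -396*(-36) = 14256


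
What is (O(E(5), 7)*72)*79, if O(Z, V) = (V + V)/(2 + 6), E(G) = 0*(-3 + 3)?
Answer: 9954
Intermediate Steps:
E(G) = 0 (E(G) = 0*0 = 0)
O(Z, V) = V/4 (O(Z, V) = (2*V)/8 = (2*V)*(1/8) = V/4)
(O(E(5), 7)*72)*79 = (((1/4)*7)*72)*79 = ((7/4)*72)*79 = 126*79 = 9954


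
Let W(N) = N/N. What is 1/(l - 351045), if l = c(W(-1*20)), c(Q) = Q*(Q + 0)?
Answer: -1/351044 ≈ -2.8486e-6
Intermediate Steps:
W(N) = 1
c(Q) = Q**2 (c(Q) = Q*Q = Q**2)
l = 1 (l = 1**2 = 1)
1/(l - 351045) = 1/(1 - 351045) = 1/(-351044) = -1/351044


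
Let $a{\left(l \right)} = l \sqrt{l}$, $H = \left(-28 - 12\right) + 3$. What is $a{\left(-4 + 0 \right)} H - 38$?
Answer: $-38 + 296 i \approx -38.0 + 296.0 i$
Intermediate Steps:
$H = -37$ ($H = -40 + 3 = -37$)
$a{\left(l \right)} = l^{\frac{3}{2}}$
$a{\left(-4 + 0 \right)} H - 38 = \left(-4 + 0\right)^{\frac{3}{2}} \left(-37\right) - 38 = \left(-4\right)^{\frac{3}{2}} \left(-37\right) - 38 = - 8 i \left(-37\right) - 38 = 296 i - 38 = -38 + 296 i$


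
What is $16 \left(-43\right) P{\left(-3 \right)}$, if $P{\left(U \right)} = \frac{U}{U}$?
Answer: $-688$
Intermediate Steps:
$P{\left(U \right)} = 1$
$16 \left(-43\right) P{\left(-3 \right)} = 16 \left(-43\right) 1 = \left(-688\right) 1 = -688$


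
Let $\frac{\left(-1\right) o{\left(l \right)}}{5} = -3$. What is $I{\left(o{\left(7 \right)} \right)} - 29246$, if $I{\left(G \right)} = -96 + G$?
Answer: $-29327$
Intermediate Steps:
$o{\left(l \right)} = 15$ ($o{\left(l \right)} = \left(-5\right) \left(-3\right) = 15$)
$I{\left(o{\left(7 \right)} \right)} - 29246 = \left(-96 + 15\right) - 29246 = -81 - 29246 = -29327$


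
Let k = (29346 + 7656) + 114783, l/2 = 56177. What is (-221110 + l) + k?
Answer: 43029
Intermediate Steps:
l = 112354 (l = 2*56177 = 112354)
k = 151785 (k = 37002 + 114783 = 151785)
(-221110 + l) + k = (-221110 + 112354) + 151785 = -108756 + 151785 = 43029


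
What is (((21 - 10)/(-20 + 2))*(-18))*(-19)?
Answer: -209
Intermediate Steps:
(((21 - 10)/(-20 + 2))*(-18))*(-19) = ((11/(-18))*(-18))*(-19) = ((11*(-1/18))*(-18))*(-19) = -11/18*(-18)*(-19) = 11*(-19) = -209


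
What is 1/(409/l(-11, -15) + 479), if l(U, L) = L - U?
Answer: 4/1507 ≈ 0.0026543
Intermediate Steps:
1/(409/l(-11, -15) + 479) = 1/(409/(-15 - 1*(-11)) + 479) = 1/(409/(-15 + 11) + 479) = 1/(409/(-4) + 479) = 1/(409*(-¼) + 479) = 1/(-409/4 + 479) = 1/(1507/4) = 4/1507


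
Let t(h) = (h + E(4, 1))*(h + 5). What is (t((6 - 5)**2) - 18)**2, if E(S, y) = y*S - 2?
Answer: 0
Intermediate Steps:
E(S, y) = -2 + S*y (E(S, y) = S*y - 2 = -2 + S*y)
t(h) = (2 + h)*(5 + h) (t(h) = (h + (-2 + 4*1))*(h + 5) = (h + (-2 + 4))*(5 + h) = (h + 2)*(5 + h) = (2 + h)*(5 + h))
(t((6 - 5)**2) - 18)**2 = ((10 + ((6 - 5)**2)**2 + 7*(6 - 5)**2) - 18)**2 = ((10 + (1**2)**2 + 7*1**2) - 18)**2 = ((10 + 1**2 + 7*1) - 18)**2 = ((10 + 1 + 7) - 18)**2 = (18 - 18)**2 = 0**2 = 0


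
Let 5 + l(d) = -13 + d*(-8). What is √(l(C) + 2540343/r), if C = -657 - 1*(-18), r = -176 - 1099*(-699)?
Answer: √120268404628653/153605 ≈ 71.395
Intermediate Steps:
r = 768025 (r = -176 + 768201 = 768025)
C = -639 (C = -657 + 18 = -639)
l(d) = -18 - 8*d (l(d) = -5 + (-13 + d*(-8)) = -5 + (-13 - 8*d) = -18 - 8*d)
√(l(C) + 2540343/r) = √((-18 - 8*(-639)) + 2540343/768025) = √((-18 + 5112) + 2540343*(1/768025)) = √(5094 + 2540343/768025) = √(3914859693/768025) = √120268404628653/153605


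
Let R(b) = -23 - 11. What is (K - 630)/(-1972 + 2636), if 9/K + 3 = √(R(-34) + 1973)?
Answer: -1215873/1281520 + 9*√1939/1281520 ≈ -0.94847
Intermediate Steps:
R(b) = -34
K = 9/(-3 + √1939) (K = 9/(-3 + √(-34 + 1973)) = 9/(-3 + √1939) ≈ 0.21933)
(K - 630)/(-1972 + 2636) = ((27/1930 + 9*√1939/1930) - 630)/(-1972 + 2636) = (-1215873/1930 + 9*√1939/1930)/664 = (-1215873/1930 + 9*√1939/1930)*(1/664) = -1215873/1281520 + 9*√1939/1281520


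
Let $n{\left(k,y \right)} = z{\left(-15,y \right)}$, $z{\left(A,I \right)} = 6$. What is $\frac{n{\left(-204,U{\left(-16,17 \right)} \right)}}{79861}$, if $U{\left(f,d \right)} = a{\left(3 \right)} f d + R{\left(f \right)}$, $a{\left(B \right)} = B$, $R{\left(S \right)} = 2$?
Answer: $\frac{6}{79861} \approx 7.513 \cdot 10^{-5}$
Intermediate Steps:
$U{\left(f,d \right)} = 2 + 3 d f$ ($U{\left(f,d \right)} = 3 f d + 2 = 3 d f + 2 = 2 + 3 d f$)
$n{\left(k,y \right)} = 6$
$\frac{n{\left(-204,U{\left(-16,17 \right)} \right)}}{79861} = \frac{6}{79861}$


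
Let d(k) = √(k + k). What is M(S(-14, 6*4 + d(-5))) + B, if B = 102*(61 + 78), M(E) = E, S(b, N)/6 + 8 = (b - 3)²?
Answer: 15864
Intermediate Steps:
d(k) = √2*√k (d(k) = √(2*k) = √2*√k)
S(b, N) = -48 + 6*(-3 + b)² (S(b, N) = -48 + 6*(b - 3)² = -48 + 6*(-3 + b)²)
B = 14178 (B = 102*139 = 14178)
M(S(-14, 6*4 + d(-5))) + B = (-48 + 6*(-3 - 14)²) + 14178 = (-48 + 6*(-17)²) + 14178 = (-48 + 6*289) + 14178 = (-48 + 1734) + 14178 = 1686 + 14178 = 15864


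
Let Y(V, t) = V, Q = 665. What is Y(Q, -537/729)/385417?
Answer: 665/385417 ≈ 0.0017254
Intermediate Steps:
Y(Q, -537/729)/385417 = 665/385417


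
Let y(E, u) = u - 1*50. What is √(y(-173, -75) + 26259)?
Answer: √26134 ≈ 161.66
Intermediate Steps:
y(E, u) = -50 + u (y(E, u) = u - 50 = -50 + u)
√(y(-173, -75) + 26259) = √((-50 - 75) + 26259) = √(-125 + 26259) = √26134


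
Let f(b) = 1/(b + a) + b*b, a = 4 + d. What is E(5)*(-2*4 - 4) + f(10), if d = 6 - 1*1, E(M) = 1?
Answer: 1673/19 ≈ 88.053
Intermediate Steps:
d = 5 (d = 6 - 1 = 5)
a = 9 (a = 4 + 5 = 9)
f(b) = b² + 1/(9 + b) (f(b) = 1/(b + 9) + b*b = 1/(9 + b) + b² = b² + 1/(9 + b))
E(5)*(-2*4 - 4) + f(10) = 1*(-2*4 - 4) + (1 + 10³ + 9*10²)/(9 + 10) = 1*(-8 - 4) + (1 + 1000 + 9*100)/19 = 1*(-12) + (1 + 1000 + 900)/19 = -12 + (1/19)*1901 = -12 + 1901/19 = 1673/19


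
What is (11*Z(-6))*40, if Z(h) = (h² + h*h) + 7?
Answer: 34760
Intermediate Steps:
Z(h) = 7 + 2*h² (Z(h) = (h² + h²) + 7 = 2*h² + 7 = 7 + 2*h²)
(11*Z(-6))*40 = (11*(7 + 2*(-6)²))*40 = (11*(7 + 2*36))*40 = (11*(7 + 72))*40 = (11*79)*40 = 869*40 = 34760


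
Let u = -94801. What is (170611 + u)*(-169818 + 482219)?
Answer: 23683119810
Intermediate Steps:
(170611 + u)*(-169818 + 482219) = (170611 - 94801)*(-169818 + 482219) = 75810*312401 = 23683119810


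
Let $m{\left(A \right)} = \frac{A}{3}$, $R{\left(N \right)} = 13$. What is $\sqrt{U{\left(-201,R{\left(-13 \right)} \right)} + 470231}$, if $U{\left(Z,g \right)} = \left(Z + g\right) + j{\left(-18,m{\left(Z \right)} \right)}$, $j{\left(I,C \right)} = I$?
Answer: $15 \sqrt{2089} \approx 685.58$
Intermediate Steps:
$m{\left(A \right)} = \frac{A}{3}$ ($m{\left(A \right)} = A \frac{1}{3} = \frac{A}{3}$)
$U{\left(Z,g \right)} = -18 + Z + g$ ($U{\left(Z,g \right)} = \left(Z + g\right) - 18 = -18 + Z + g$)
$\sqrt{U{\left(-201,R{\left(-13 \right)} \right)} + 470231} = \sqrt{\left(-18 - 201 + 13\right) + 470231} = \sqrt{-206 + 470231} = \sqrt{470025} = 15 \sqrt{2089}$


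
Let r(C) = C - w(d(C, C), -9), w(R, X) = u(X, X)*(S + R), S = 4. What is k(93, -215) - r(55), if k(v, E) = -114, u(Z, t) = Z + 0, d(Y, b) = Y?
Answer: -700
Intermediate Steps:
u(Z, t) = Z
w(R, X) = X*(4 + R)
r(C) = 36 + 10*C (r(C) = C - (-9)*(4 + C) = C - (-36 - 9*C) = C + (36 + 9*C) = 36 + 10*C)
k(93, -215) - r(55) = -114 - (36 + 10*55) = -114 - (36 + 550) = -114 - 1*586 = -114 - 586 = -700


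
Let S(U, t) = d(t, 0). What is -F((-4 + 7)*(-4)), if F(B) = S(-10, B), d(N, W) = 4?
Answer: -4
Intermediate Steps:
S(U, t) = 4
F(B) = 4
-F((-4 + 7)*(-4)) = -1*4 = -4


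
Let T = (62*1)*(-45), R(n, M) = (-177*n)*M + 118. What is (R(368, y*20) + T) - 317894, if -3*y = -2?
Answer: -1189046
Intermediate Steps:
y = ⅔ (y = -⅓*(-2) = ⅔ ≈ 0.66667)
R(n, M) = 118 - 177*M*n (R(n, M) = -177*M*n + 118 = 118 - 177*M*n)
T = -2790 (T = 62*(-45) = -2790)
(R(368, y*20) + T) - 317894 = ((118 - 177*(⅔)*20*368) - 2790) - 317894 = ((118 - 177*40/3*368) - 2790) - 317894 = ((118 - 868480) - 2790) - 317894 = (-868362 - 2790) - 317894 = -871152 - 317894 = -1189046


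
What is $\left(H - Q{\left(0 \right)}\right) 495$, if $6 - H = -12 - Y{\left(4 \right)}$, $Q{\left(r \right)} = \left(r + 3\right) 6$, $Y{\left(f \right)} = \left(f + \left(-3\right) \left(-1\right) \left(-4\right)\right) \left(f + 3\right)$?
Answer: $-27720$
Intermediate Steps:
$Y{\left(f \right)} = \left(-12 + f\right) \left(3 + f\right)$ ($Y{\left(f \right)} = \left(f + 3 \left(-4\right)\right) \left(3 + f\right) = \left(f - 12\right) \left(3 + f\right) = \left(-12 + f\right) \left(3 + f\right)$)
$Q{\left(r \right)} = 18 + 6 r$ ($Q{\left(r \right)} = \left(3 + r\right) 6 = 18 + 6 r$)
$H = -38$ ($H = 6 - \left(-12 - \left(-36 + 4^{2} - 36\right)\right) = 6 - \left(-12 - \left(-36 + 16 - 36\right)\right) = 6 - \left(-12 - -56\right) = 6 - \left(-12 + 56\right) = 6 - 44 = -38$)
$\left(H - Q{\left(0 \right)}\right) 495 = \left(-38 - \left(18 + 6 \cdot 0\right)\right) 495 = \left(-38 - \left(18 + 0\right)\right) 495 = \left(-38 - 18\right) 495 = \left(-56\right) 495 = -27720$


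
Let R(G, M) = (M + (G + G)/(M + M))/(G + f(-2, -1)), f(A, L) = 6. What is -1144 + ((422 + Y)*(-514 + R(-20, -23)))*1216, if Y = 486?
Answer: -91090192120/161 ≈ -5.6578e+8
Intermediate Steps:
R(G, M) = (M + G/M)/(6 + G) (R(G, M) = (M + (G + G)/(M + M))/(G + 6) = (M + (2*G)/((2*M)))/(6 + G) = (M + (2*G)*(1/(2*M)))/(6 + G) = (M + G/M)/(6 + G))
-1144 + ((422 + Y)*(-514 + R(-20, -23)))*1216 = -1144 + ((422 + 486)*(-514 + (-20 + (-23)**2)/((-23)*(6 - 20))))*1216 = -1144 + (908*(-514 - 1/23*(-20 + 529)/(-14)))*1216 = -1144 + (908*(-514 - 1/23*(-1/14)*509))*1216 = -1144 + (908*(-514 + 509/322))*1216 = -1144 + (908*(-164999/322))*1216 = -1144 - 74909546/161*1216 = -1144 - 91090007936/161 = -91090192120/161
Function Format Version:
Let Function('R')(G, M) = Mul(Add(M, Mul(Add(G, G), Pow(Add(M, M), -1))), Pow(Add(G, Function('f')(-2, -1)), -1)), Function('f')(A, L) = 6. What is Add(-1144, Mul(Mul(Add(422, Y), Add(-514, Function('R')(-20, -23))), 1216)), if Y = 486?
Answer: Rational(-91090192120, 161) ≈ -5.6578e+8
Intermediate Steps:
Function('R')(G, M) = Mul(Pow(Add(6, G), -1), Add(M, Mul(G, Pow(M, -1)))) (Function('R')(G, M) = Mul(Add(M, Mul(Add(G, G), Pow(Add(M, M), -1))), Pow(Add(G, 6), -1)) = Mul(Add(M, Mul(Mul(2, G), Pow(Mul(2, M), -1))), Pow(Add(6, G), -1)) = Mul(Add(M, Mul(Mul(2, G), Mul(Rational(1, 2), Pow(M, -1)))), Pow(Add(6, G), -1)) = Mul(Add(M, Mul(G, Pow(M, -1))), Pow(Add(6, G), -1)) = Mul(Pow(Add(6, G), -1), Add(M, Mul(G, Pow(M, -1)))))
Add(-1144, Mul(Mul(Add(422, Y), Add(-514, Function('R')(-20, -23))), 1216)) = Add(-1144, Mul(Mul(Add(422, 486), Add(-514, Mul(Pow(-23, -1), Pow(Add(6, -20), -1), Add(-20, Pow(-23, 2))))), 1216)) = Add(-1144, Mul(Mul(908, Add(-514, Mul(Rational(-1, 23), Pow(-14, -1), Add(-20, 529)))), 1216)) = Add(-1144, Mul(Mul(908, Add(-514, Mul(Rational(-1, 23), Rational(-1, 14), 509))), 1216)) = Add(-1144, Mul(Mul(908, Add(-514, Rational(509, 322))), 1216)) = Add(-1144, Mul(Mul(908, Rational(-164999, 322)), 1216)) = Add(-1144, Mul(Rational(-74909546, 161), 1216)) = Add(-1144, Rational(-91090007936, 161)) = Rational(-91090192120, 161)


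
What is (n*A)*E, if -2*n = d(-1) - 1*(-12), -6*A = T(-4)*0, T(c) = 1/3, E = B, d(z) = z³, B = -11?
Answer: 0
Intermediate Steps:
E = -11
T(c) = ⅓
A = 0 (A = -0/18 = -⅙*0 = 0)
n = -11/2 (n = -((-1)³ - 1*(-12))/2 = -(-1 + 12)/2 = -½*11 = -11/2 ≈ -5.5000)
(n*A)*E = -11/2*0*(-11) = 0*(-11) = 0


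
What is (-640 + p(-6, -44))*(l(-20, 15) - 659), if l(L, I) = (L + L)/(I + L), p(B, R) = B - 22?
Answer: 434868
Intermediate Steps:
p(B, R) = -22 + B
l(L, I) = 2*L/(I + L) (l(L, I) = (2*L)/(I + L) = 2*L/(I + L))
(-640 + p(-6, -44))*(l(-20, 15) - 659) = (-640 + (-22 - 6))*(2*(-20)/(15 - 20) - 659) = (-640 - 28)*(2*(-20)/(-5) - 659) = -668*(2*(-20)*(-1/5) - 659) = -668*(8 - 659) = -668*(-651) = 434868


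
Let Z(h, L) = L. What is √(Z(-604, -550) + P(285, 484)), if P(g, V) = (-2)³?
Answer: 3*I*√62 ≈ 23.622*I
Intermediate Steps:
P(g, V) = -8
√(Z(-604, -550) + P(285, 484)) = √(-550 - 8) = √(-558) = 3*I*√62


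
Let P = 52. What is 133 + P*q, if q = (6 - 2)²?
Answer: 965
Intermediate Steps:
q = 16 (q = 4² = 16)
133 + P*q = 133 + 52*16 = 133 + 832 = 965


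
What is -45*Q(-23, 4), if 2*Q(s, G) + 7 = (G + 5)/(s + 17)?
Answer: 765/4 ≈ 191.25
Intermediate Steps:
Q(s, G) = -7/2 + (5 + G)/(2*(17 + s)) (Q(s, G) = -7/2 + ((G + 5)/(s + 17))/2 = -7/2 + ((5 + G)/(17 + s))/2 = -7/2 + (5 + G)/(2*(17 + s)))
-45*Q(-23, 4) = -45*(-114 + 4 - 7*(-23))/(2*(17 - 23)) = -45*(-114 + 4 + 161)/(2*(-6)) = -45*(-1)*51/(2*6) = -45*(-17/4) = 765/4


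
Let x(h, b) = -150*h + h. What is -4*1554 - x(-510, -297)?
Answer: -82206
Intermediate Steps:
x(h, b) = -149*h
-4*1554 - x(-510, -297) = -4*1554 - (-149)*(-510) = -6216 - 1*75990 = -6216 - 75990 = -82206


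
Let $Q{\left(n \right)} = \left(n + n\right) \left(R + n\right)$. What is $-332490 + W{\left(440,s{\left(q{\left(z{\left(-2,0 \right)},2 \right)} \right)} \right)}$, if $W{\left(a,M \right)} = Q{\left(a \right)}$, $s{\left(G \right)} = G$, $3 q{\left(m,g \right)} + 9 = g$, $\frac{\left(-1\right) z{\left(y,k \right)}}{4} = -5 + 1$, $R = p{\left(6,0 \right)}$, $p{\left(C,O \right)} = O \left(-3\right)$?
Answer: $54710$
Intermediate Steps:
$p{\left(C,O \right)} = - 3 O$
$R = 0$ ($R = \left(-3\right) 0 = 0$)
$z{\left(y,k \right)} = 16$ ($z{\left(y,k \right)} = - 4 \left(-5 + 1\right) = \left(-4\right) \left(-4\right) = 16$)
$q{\left(m,g \right)} = -3 + \frac{g}{3}$
$Q{\left(n \right)} = 2 n^{2}$ ($Q{\left(n \right)} = \left(n + n\right) \left(0 + n\right) = 2 n n = 2 n^{2}$)
$W{\left(a,M \right)} = 2 a^{2}$
$-332490 + W{\left(440,s{\left(q{\left(z{\left(-2,0 \right)},2 \right)} \right)} \right)} = -332490 + 2 \cdot 440^{2} = -332490 + 2 \cdot 193600 = -332490 + 387200 = 54710$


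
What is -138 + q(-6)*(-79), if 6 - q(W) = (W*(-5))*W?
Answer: -14832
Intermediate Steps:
q(W) = 6 + 5*W² (q(W) = 6 - W*(-5)*W = 6 - (-5*W)*W = 6 - (-5)*W² = 6 + 5*W²)
-138 + q(-6)*(-79) = -138 + (6 + 5*(-6)²)*(-79) = -138 + (6 + 5*36)*(-79) = -138 + (6 + 180)*(-79) = -138 + 186*(-79) = -138 - 14694 = -14832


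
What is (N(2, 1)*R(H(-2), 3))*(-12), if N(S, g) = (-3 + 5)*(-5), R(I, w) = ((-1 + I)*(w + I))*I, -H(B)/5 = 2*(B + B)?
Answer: 8049600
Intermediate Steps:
H(B) = -20*B (H(B) = -10*(B + B) = -10*2*B = -20*B)
R(I, w) = I*(-1 + I)*(I + w) (R(I, w) = ((-1 + I)*(I + w))*I = I*(-1 + I)*(I + w))
N(S, g) = -10 (N(S, g) = 2*(-5) = -10)
(N(2, 1)*R(H(-2), 3))*(-12) = -10*(-20*(-2))*((-20*(-2))**2 - (-20)*(-2) - 1*3 - 20*(-2)*3)*(-12) = -400*(40**2 - 1*40 - 3 + 40*3)*(-12) = -400*(1600 - 40 - 3 + 120)*(-12) = -400*1677*(-12) = -10*67080*(-12) = -670800*(-12) = 8049600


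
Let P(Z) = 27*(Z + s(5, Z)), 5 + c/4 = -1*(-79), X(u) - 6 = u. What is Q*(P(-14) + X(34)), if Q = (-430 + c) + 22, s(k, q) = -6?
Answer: 56000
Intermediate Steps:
X(u) = 6 + u
c = 296 (c = -20 + 4*(-1*(-79)) = -20 + 4*79 = -20 + 316 = 296)
Q = -112 (Q = (-430 + 296) + 22 = -134 + 22 = -112)
P(Z) = -162 + 27*Z (P(Z) = 27*(Z - 6) = 27*(-6 + Z) = -162 + 27*Z)
Q*(P(-14) + X(34)) = -112*((-162 + 27*(-14)) + (6 + 34)) = -112*((-162 - 378) + 40) = -112*(-540 + 40) = -112*(-500) = 56000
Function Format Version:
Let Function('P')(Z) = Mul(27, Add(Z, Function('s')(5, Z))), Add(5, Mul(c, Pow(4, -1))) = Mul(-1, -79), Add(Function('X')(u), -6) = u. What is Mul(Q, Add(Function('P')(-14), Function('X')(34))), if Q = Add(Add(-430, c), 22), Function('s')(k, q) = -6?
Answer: 56000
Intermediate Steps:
Function('X')(u) = Add(6, u)
c = 296 (c = Add(-20, Mul(4, Mul(-1, -79))) = Add(-20, Mul(4, 79)) = Add(-20, 316) = 296)
Q = -112 (Q = Add(Add(-430, 296), 22) = Add(-134, 22) = -112)
Function('P')(Z) = Add(-162, Mul(27, Z)) (Function('P')(Z) = Mul(27, Add(Z, -6)) = Mul(27, Add(-6, Z)) = Add(-162, Mul(27, Z)))
Mul(Q, Add(Function('P')(-14), Function('X')(34))) = Mul(-112, Add(Add(-162, Mul(27, -14)), Add(6, 34))) = Mul(-112, Add(Add(-162, -378), 40)) = Mul(-112, Add(-540, 40)) = Mul(-112, -500) = 56000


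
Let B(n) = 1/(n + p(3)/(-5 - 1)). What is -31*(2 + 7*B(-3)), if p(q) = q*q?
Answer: -124/9 ≈ -13.778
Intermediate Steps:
p(q) = q²
B(n) = 1/(-3/2 + n) (B(n) = 1/(n + 3²/(-5 - 1)) = 1/(n + 9/(-6)) = 1/(n + 9*(-⅙)) = 1/(n - 3/2) = 1/(-3/2 + n))
-31*(2 + 7*B(-3)) = -31*(2 + 7*(2/(-3 + 2*(-3)))) = -31*(2 + 7*(2/(-3 - 6))) = -31*(2 + 7*(2/(-9))) = -31*(2 + 7*(2*(-⅑))) = -31*(2 + 7*(-2/9)) = -31*(2 - 14/9) = -31*4/9 = -124/9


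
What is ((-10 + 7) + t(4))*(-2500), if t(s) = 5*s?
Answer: -42500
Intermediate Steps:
((-10 + 7) + t(4))*(-2500) = ((-10 + 7) + 5*4)*(-2500) = (-3 + 20)*(-2500) = 17*(-2500) = -42500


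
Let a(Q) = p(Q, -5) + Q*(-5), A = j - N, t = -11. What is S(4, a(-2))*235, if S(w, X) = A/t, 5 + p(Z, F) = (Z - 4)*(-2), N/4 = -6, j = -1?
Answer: -5405/11 ≈ -491.36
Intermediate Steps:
N = -24 (N = 4*(-6) = -24)
A = 23 (A = -1 - 1*(-24) = -1 + 24 = 23)
p(Z, F) = 3 - 2*Z (p(Z, F) = -5 + (Z - 4)*(-2) = -5 + (-4 + Z)*(-2) = -5 + (8 - 2*Z) = 3 - 2*Z)
a(Q) = 3 - 7*Q (a(Q) = (3 - 2*Q) + Q*(-5) = (3 - 2*Q) - 5*Q = 3 - 7*Q)
S(w, X) = -23/11 (S(w, X) = 23/(-11) = 23*(-1/11) = -23/11)
S(4, a(-2))*235 = -23/11*235 = -5405/11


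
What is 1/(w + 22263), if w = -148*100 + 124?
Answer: 1/7587 ≈ 0.00013180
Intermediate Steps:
w = -14676 (w = -14800 + 124 = -14676)
1/(w + 22263) = 1/(-14676 + 22263) = 1/7587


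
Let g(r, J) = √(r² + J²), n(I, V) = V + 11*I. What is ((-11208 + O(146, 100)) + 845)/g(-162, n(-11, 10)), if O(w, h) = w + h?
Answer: -10117*√4285/12855 ≈ -51.518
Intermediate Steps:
O(w, h) = h + w
g(r, J) = √(J² + r²)
((-11208 + O(146, 100)) + 845)/g(-162, n(-11, 10)) = ((-11208 + (100 + 146)) + 845)/(√((10 + 11*(-11))² + (-162)²)) = ((-11208 + 246) + 845)/(√((10 - 121)² + 26244)) = (-10962 + 845)/(√((-111)² + 26244)) = -10117/√(12321 + 26244) = -10117*√4285/12855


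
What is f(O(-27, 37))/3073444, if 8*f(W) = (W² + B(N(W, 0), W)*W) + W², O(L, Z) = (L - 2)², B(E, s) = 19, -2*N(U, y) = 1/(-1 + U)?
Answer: 1430541/24587552 ≈ 0.058182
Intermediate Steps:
N(U, y) = -1/(2*(-1 + U))
O(L, Z) = (-2 + L)²
f(W) = W²/4 + 19*W/8 (f(W) = ((W² + 19*W) + W²)/8 = (2*W² + 19*W)/8 = W²/4 + 19*W/8)
f(O(-27, 37))/3073444 = ((-2 - 27)²*(19 + 2*(-2 - 27)²)/8)/3073444 = ((⅛)*(-29)²*(19 + 2*(-29)²))*(1/3073444) = ((⅛)*841*(19 + 2*841))*(1/3073444) = ((⅛)*841*(19 + 1682))*(1/3073444) = ((⅛)*841*1701)*(1/3073444) = (1430541/8)*(1/3073444) = 1430541/24587552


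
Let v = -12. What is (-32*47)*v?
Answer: 18048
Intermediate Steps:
(-32*47)*v = -32*47*(-12) = -1504*(-12) = 18048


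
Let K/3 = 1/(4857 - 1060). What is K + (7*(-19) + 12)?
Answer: -459434/3797 ≈ -121.00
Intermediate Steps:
K = 3/3797 (K = 3/(4857 - 1060) = 3/3797 ≈ 0.00079010)
K + (7*(-19) + 12) = 3/3797 + (7*(-19) + 12) = 3/3797 + (-133 + 12) = 3/3797 - 121 = -459434/3797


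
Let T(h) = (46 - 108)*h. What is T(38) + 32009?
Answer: 29653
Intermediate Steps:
T(h) = -62*h
T(38) + 32009 = -62*38 + 32009 = -2356 + 32009 = 29653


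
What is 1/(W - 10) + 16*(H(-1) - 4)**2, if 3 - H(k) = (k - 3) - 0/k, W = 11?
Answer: 145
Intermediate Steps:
H(k) = 6 - k (H(k) = 3 - ((k - 3) - 0/k) = 3 - ((-3 + k) - 1*0) = 3 - ((-3 + k) + 0) = 3 - (-3 + k) = 3 + (3 - k) = 6 - k)
1/(W - 10) + 16*(H(-1) - 4)**2 = 1/(11 - 10) + 16*((6 - 1*(-1)) - 4)**2 = 1/1 + 16*((6 + 1) - 4)**2 = 1 + 16*(7 - 4)**2 = 1 + 16*3**2 = 1 + 16*9 = 1 + 144 = 145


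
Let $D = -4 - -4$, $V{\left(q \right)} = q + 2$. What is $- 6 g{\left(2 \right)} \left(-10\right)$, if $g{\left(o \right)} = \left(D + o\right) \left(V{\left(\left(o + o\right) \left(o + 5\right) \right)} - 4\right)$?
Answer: $3120$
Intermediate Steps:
$V{\left(q \right)} = 2 + q$
$D = 0$ ($D = -4 + 4 = 0$)
$g{\left(o \right)} = o \left(-2 + 2 o \left(5 + o\right)\right)$ ($g{\left(o \right)} = \left(0 + o\right) \left(\left(2 + \left(o + o\right) \left(o + 5\right)\right) - 4\right) = o \left(\left(2 + 2 o \left(5 + o\right)\right) - 4\right) = o \left(-2 + 2 o \left(5 + o\right)\right)$)
$- 6 g{\left(2 \right)} \left(-10\right) = - 6 \cdot 2 \cdot 2 \left(-1 + 2 \left(5 + 2\right)\right) \left(-10\right) = - 6 \cdot 2 \cdot 2 \left(-1 + 2 \cdot 7\right) \left(-10\right) = - 6 \cdot 2 \cdot 2 \left(-1 + 14\right) \left(-10\right) = - 6 \cdot 2 \cdot 2 \cdot 13 \left(-10\right) = \left(-6\right) 52 \left(-10\right) = \left(-312\right) \left(-10\right) = 3120$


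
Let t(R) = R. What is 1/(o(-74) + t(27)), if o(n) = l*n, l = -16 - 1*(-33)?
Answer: -1/1231 ≈ -0.00081235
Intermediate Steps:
l = 17 (l = -16 + 33 = 17)
o(n) = 17*n
1/(o(-74) + t(27)) = 1/(17*(-74) + 27) = 1/(-1258 + 27) = 1/(-1231) = -1/1231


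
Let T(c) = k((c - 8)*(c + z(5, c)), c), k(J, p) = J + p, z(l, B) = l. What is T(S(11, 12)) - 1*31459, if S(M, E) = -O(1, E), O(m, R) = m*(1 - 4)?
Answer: -31496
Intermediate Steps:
O(m, R) = -3*m (O(m, R) = m*(-3) = -3*m)
S(M, E) = 3 (S(M, E) = -(-3) = -1*(-3) = 3)
T(c) = c + (-8 + c)*(5 + c) (T(c) = (c - 8)*(c + 5) + c = (-8 + c)*(5 + c) + c = c + (-8 + c)*(5 + c))
T(S(11, 12)) - 1*31459 = (-40 + 3² - 2*3) - 1*31459 = (-40 + 9 - 6) - 31459 = -37 - 31459 = -31496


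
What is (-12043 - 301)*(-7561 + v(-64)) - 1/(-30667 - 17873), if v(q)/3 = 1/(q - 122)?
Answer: 140442173933071/1504740 ≈ 9.3333e+7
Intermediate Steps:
v(q) = 3/(-122 + q) (v(q) = 3/(q - 122) = 3/(-122 + q))
(-12043 - 301)*(-7561 + v(-64)) - 1/(-30667 - 17873) = (-12043 - 301)*(-7561 + 3/(-122 - 64)) - 1/(-30667 - 17873) = -12344*(-7561 + 3/(-186)) - 1/(-48540) = -12344*(-7561 + 3*(-1/186)) - 1*(-1/48540) = -12344*(-7561 - 1/62) + 1/48540 = -12344*(-468783/62) + 1/48540 = 2893328676/31 + 1/48540 = 140442173933071/1504740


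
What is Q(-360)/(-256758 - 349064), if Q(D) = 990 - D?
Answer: -675/302911 ≈ -0.0022284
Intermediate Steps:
Q(-360)/(-256758 - 349064) = (990 - 1*(-360))/(-256758 - 349064) = (990 + 360)/(-605822) = 1350*(-1/605822) = -675/302911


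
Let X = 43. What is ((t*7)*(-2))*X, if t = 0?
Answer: 0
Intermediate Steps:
((t*7)*(-2))*X = ((0*7)*(-2))*43 = (0*(-2))*43 = 0*43 = 0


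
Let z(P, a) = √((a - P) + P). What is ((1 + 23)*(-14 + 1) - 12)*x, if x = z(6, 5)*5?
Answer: -1620*√5 ≈ -3622.4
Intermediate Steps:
z(P, a) = √a
x = 5*√5 (x = √5*5 = 5*√5 ≈ 11.180)
((1 + 23)*(-14 + 1) - 12)*x = ((1 + 23)*(-14 + 1) - 12)*(5*√5) = (24*(-13) - 12)*(5*√5) = (-312 - 12)*(5*√5) = -1620*√5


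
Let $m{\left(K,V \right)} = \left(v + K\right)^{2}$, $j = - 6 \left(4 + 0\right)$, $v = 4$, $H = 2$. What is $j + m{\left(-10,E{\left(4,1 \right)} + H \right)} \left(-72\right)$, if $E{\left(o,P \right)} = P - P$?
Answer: $-2616$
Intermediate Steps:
$E{\left(o,P \right)} = 0$
$j = -24$ ($j = \left(-6\right) 4 = -24$)
$m{\left(K,V \right)} = \left(4 + K\right)^{2}$
$j + m{\left(-10,E{\left(4,1 \right)} + H \right)} \left(-72\right) = -24 + \left(4 - 10\right)^{2} \left(-72\right) = -24 + \left(-6\right)^{2} \left(-72\right) = -24 + 36 \left(-72\right) = -24 - 2592 = -2616$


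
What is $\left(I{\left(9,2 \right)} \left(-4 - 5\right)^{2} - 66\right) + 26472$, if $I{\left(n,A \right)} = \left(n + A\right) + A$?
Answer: $27459$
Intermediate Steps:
$I{\left(n,A \right)} = n + 2 A$ ($I{\left(n,A \right)} = \left(A + n\right) + A = n + 2 A$)
$\left(I{\left(9,2 \right)} \left(-4 - 5\right)^{2} - 66\right) + 26472 = \left(\left(9 + 2 \cdot 2\right) \left(-4 - 5\right)^{2} - 66\right) + 26472 = \left(\left(9 + 4\right) \left(-9\right)^{2} - 66\right) + 26472 = \left(13 \cdot 81 - 66\right) + 26472 = \left(1053 - 66\right) + 26472 = 987 + 26472 = 27459$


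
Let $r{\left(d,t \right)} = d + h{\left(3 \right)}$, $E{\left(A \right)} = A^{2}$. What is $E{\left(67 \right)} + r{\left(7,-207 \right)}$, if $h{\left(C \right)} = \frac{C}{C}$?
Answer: $4497$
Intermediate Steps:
$h{\left(C \right)} = 1$
$r{\left(d,t \right)} = 1 + d$ ($r{\left(d,t \right)} = d + 1 = 1 + d$)
$E{\left(67 \right)} + r{\left(7,-207 \right)} = 67^{2} + \left(1 + 7\right) = 4489 + 8 = 4497$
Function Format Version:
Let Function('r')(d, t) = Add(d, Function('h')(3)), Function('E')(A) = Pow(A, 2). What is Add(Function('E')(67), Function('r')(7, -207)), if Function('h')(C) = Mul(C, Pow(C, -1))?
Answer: 4497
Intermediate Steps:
Function('h')(C) = 1
Function('r')(d, t) = Add(1, d) (Function('r')(d, t) = Add(d, 1) = Add(1, d))
Add(Function('E')(67), Function('r')(7, -207)) = Add(Pow(67, 2), Add(1, 7)) = Add(4489, 8) = 4497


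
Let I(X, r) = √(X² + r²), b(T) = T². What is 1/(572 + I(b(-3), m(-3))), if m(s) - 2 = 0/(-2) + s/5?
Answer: 7150/4088763 - 5*√2074/8177526 ≈ 0.0017208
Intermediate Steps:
m(s) = 2 + s/5 (m(s) = 2 + (0/(-2) + s/5) = 2 + (0*(-½) + s*(⅕)) = 2 + (0 + s/5) = 2 + s/5)
1/(572 + I(b(-3), m(-3))) = 1/(572 + √(((-3)²)² + (2 + (⅕)*(-3))²)) = 1/(572 + √(9² + (2 - ⅗)²)) = 1/(572 + √(81 + (7/5)²)) = 1/(572 + √(81 + 49/25)) = 1/(572 + √(2074/25)) = 1/(572 + √2074/5)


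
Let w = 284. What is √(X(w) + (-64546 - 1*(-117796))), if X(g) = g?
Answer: √53534 ≈ 231.37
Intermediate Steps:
√(X(w) + (-64546 - 1*(-117796))) = √(284 + (-64546 - 1*(-117796))) = √(284 + (-64546 + 117796)) = √(284 + 53250) = √53534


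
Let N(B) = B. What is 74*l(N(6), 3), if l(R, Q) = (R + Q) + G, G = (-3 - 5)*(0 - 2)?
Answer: 1850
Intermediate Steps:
G = 16 (G = -8*(-2) = 16)
l(R, Q) = 16 + Q + R (l(R, Q) = (R + Q) + 16 = (Q + R) + 16 = 16 + Q + R)
74*l(N(6), 3) = 74*(16 + 3 + 6) = 74*25 = 1850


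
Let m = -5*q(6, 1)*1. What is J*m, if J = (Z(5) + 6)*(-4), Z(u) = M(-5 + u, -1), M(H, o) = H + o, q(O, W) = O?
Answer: 600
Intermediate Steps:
Z(u) = -6 + u (Z(u) = (-5 + u) - 1 = -6 + u)
m = -30 (m = -5*6*1 = -30*1 = -30)
J = -20 (J = ((-6 + 5) + 6)*(-4) = (-1 + 6)*(-4) = 5*(-4) = -20)
J*m = -20*(-30) = 600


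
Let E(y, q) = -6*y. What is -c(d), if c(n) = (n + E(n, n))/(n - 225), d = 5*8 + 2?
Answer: -70/61 ≈ -1.1475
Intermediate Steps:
d = 42 (d = 40 + 2 = 42)
c(n) = -5*n/(-225 + n) (c(n) = (n - 6*n)/(n - 225) = (-5*n)/(-225 + n) = -5*n/(-225 + n))
-c(d) = -(-5)*42/(-225 + 42) = -(-5)*42/(-183) = -(-5)*42*(-1)/183 = -1*70/61 = -70/61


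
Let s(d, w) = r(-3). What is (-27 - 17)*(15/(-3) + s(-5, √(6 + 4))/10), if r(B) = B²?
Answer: 902/5 ≈ 180.40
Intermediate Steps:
s(d, w) = 9 (s(d, w) = (-3)² = 9)
(-27 - 17)*(15/(-3) + s(-5, √(6 + 4))/10) = (-27 - 17)*(15/(-3) + 9/10) = -44*(15*(-⅓) + 9*(⅒)) = -44*(-5 + 9/10) = -44*(-41/10) = 902/5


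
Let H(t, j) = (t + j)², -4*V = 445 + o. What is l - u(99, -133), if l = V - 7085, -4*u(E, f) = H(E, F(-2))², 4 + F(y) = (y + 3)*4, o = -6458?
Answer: 48018637/2 ≈ 2.4009e+7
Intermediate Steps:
F(y) = 8 + 4*y (F(y) = -4 + (y + 3)*4 = -4 + (3 + y)*4 = -4 + (12 + 4*y) = 8 + 4*y)
V = 6013/4 (V = -(445 - 6458)/4 = -¼*(-6013) = 6013/4 ≈ 1503.3)
H(t, j) = (j + t)²
u(E, f) = -E⁴/4 (u(E, f) = -((8 + 4*(-2)) + E)⁴/4 = -((8 - 8) + E)⁴/4 = -(0 + E)⁴/4 = -E⁴/4)
l = -22327/4 (l = 6013/4 - 7085 = -22327/4 ≈ -5581.8)
l - u(99, -133) = -22327/4 - (-1)*99⁴/4 = -22327/4 - (-1)*96059601/4 = -22327/4 - 1*(-96059601/4) = -22327/4 + 96059601/4 = 48018637/2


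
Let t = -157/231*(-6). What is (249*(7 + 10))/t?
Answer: 325941/314 ≈ 1038.0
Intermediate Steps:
t = 314/77 (t = -157*1/231*(-6) = -157/231*(-6) = 314/77 ≈ 4.0779)
(249*(7 + 10))/t = (249*(7 + 10))/(314/77) = (249*17)*(77/314) = 4233*(77/314) = 325941/314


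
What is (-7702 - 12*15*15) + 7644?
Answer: -2758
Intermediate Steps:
(-7702 - 12*15*15) + 7644 = (-7702 - 180*15) + 7644 = (-7702 - 2700) + 7644 = -10402 + 7644 = -2758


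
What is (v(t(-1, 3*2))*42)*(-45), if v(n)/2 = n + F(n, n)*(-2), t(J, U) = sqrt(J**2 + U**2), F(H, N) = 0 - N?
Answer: -11340*sqrt(37) ≈ -68979.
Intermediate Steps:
F(H, N) = -N
v(n) = 6*n (v(n) = 2*(n - n*(-2)) = 2*(n + 2*n) = 2*(3*n) = 6*n)
(v(t(-1, 3*2))*42)*(-45) = ((6*sqrt((-1)**2 + (3*2)**2))*42)*(-45) = ((6*sqrt(1 + 6**2))*42)*(-45) = ((6*sqrt(1 + 36))*42)*(-45) = ((6*sqrt(37))*42)*(-45) = (252*sqrt(37))*(-45) = -11340*sqrt(37)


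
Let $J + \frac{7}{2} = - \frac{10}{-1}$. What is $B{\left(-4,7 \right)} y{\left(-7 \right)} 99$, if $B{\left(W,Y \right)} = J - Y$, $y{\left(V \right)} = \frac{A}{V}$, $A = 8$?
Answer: $\frac{396}{7} \approx 56.571$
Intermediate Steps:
$y{\left(V \right)} = \frac{8}{V}$
$J = \frac{13}{2}$ ($J = - \frac{7}{2} - \frac{10}{-1} = - \frac{7}{2} - -10 = - \frac{7}{2} + 10 = \frac{13}{2} \approx 6.5$)
$B{\left(W,Y \right)} = \frac{13}{2} - Y$
$B{\left(-4,7 \right)} y{\left(-7 \right)} 99 = \left(\frac{13}{2} - 7\right) \frac{8}{-7} \cdot 99 = \left(\frac{13}{2} - 7\right) 8 \left(- \frac{1}{7}\right) 99 = \left(- \frac{1}{2}\right) \left(- \frac{8}{7}\right) 99 = \frac{4}{7} \cdot 99 = \frac{396}{7}$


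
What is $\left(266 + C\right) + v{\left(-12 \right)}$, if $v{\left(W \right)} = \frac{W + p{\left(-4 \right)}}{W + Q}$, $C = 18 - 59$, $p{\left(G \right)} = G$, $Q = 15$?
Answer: $\frac{659}{3} \approx 219.67$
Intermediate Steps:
$C = -41$
$v{\left(W \right)} = \frac{-4 + W}{15 + W}$ ($v{\left(W \right)} = \frac{W - 4}{W + 15} = \frac{-4 + W}{15 + W}$)
$\left(266 + C\right) + v{\left(-12 \right)} = \left(266 - 41\right) + \frac{-4 - 12}{15 - 12} = 225 + \frac{1}{3} \left(-16\right) = 225 - \frac{16}{3} = \frac{659}{3}$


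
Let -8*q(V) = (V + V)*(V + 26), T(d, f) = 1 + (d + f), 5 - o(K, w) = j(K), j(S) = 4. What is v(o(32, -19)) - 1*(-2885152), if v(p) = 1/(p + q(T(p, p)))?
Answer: 239467612/83 ≈ 2.8852e+6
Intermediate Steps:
o(K, w) = 1 (o(K, w) = 5 - 1*4 = 5 - 4 = 1)
T(d, f) = 1 + d + f
q(V) = -V*(26 + V)/4 (q(V) = -(V + V)*(V + 26)/8 = -2*V*(26 + V)/8 = -V*(26 + V)/4)
v(p) = 1/(p - (1 + 2*p)*(27 + 2*p)/4) (v(p) = 1/(p - (1 + p + p)*(26 + (1 + p + p))/4) = 1/(p - (1 + 2*p)*(26 + (1 + 2*p))/4) = 1/(p - (1 + 2*p)*(27 + 2*p)/4))
v(o(32, -19)) - 1*(-2885152) = -4/(27 + 4*1² + 52*1) - 1*(-2885152) = -4/(27 + 4*1 + 52) + 2885152 = -4/(27 + 4 + 52) + 2885152 = -4/83 + 2885152 = 239467612/83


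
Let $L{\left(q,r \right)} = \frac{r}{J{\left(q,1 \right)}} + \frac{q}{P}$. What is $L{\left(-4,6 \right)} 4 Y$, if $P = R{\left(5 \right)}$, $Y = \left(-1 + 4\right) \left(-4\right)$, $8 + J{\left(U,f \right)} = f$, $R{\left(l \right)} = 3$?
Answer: $\frac{736}{7} \approx 105.14$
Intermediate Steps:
$J{\left(U,f \right)} = -8 + f$
$Y = -12$ ($Y = 3 \left(-4\right) = -12$)
$P = 3$
$L{\left(q,r \right)} = - \frac{r}{7} + \frac{q}{3}$ ($L{\left(q,r \right)} = \frac{r}{-8 + 1} + \frac{q}{3} = \frac{r}{-7} + q \frac{1}{3} = r \left(- \frac{1}{7}\right) + \frac{q}{3} = - \frac{r}{7} + \frac{q}{3}$)
$L{\left(-4,6 \right)} 4 Y = \left(\left(- \frac{1}{7}\right) 6 + \frac{1}{3} \left(-4\right)\right) 4 \left(-12\right) = \left(- \frac{6}{7} - \frac{4}{3}\right) 4 \left(-12\right) = \left(- \frac{46}{21}\right) 4 \left(-12\right) = \left(- \frac{184}{21}\right) \left(-12\right) = \frac{736}{7}$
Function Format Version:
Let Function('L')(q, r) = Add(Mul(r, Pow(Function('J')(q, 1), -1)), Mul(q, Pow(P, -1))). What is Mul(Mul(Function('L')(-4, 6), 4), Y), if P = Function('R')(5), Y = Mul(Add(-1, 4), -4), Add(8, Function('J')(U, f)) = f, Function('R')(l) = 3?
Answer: Rational(736, 7) ≈ 105.14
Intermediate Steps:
Function('J')(U, f) = Add(-8, f)
Y = -12 (Y = Mul(3, -4) = -12)
P = 3
Function('L')(q, r) = Add(Mul(Rational(-1, 7), r), Mul(Rational(1, 3), q)) (Function('L')(q, r) = Add(Mul(r, Pow(Add(-8, 1), -1)), Mul(q, Pow(3, -1))) = Add(Mul(r, Pow(-7, -1)), Mul(q, Rational(1, 3))) = Add(Mul(r, Rational(-1, 7)), Mul(Rational(1, 3), q)) = Add(Mul(Rational(-1, 7), r), Mul(Rational(1, 3), q)))
Mul(Mul(Function('L')(-4, 6), 4), Y) = Mul(Mul(Add(Mul(Rational(-1, 7), 6), Mul(Rational(1, 3), -4)), 4), -12) = Mul(Mul(Add(Rational(-6, 7), Rational(-4, 3)), 4), -12) = Mul(Mul(Rational(-46, 21), 4), -12) = Mul(Rational(-184, 21), -12) = Rational(736, 7)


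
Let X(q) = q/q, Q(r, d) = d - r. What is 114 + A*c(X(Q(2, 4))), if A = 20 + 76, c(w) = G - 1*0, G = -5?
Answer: -366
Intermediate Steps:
X(q) = 1
c(w) = -5 (c(w) = -5 - 1*0 = -5 + 0 = -5)
A = 96
114 + A*c(X(Q(2, 4))) = 114 + 96*(-5) = 114 - 480 = -366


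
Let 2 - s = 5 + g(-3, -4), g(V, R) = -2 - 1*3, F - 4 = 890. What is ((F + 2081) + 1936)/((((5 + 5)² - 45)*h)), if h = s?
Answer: 4911/110 ≈ 44.645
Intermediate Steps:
F = 894 (F = 4 + 890 = 894)
g(V, R) = -5 (g(V, R) = -2 - 3 = -5)
s = 2 (s = 2 - (5 - 5) = 2 - 1*0 = 2 + 0 = 2)
h = 2
((F + 2081) + 1936)/((((5 + 5)² - 45)*h)) = ((894 + 2081) + 1936)/((((5 + 5)² - 45)*2)) = (2975 + 1936)/(((10² - 45)*2)) = 4911/(((100 - 45)*2)) = 4911/((55*2)) = 4911/110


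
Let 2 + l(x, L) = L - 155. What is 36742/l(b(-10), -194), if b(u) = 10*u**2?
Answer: -36742/351 ≈ -104.68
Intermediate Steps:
l(x, L) = -157 + L (l(x, L) = -2 + (L - 155) = -2 + (-155 + L) = -157 + L)
36742/l(b(-10), -194) = 36742/(-157 - 194) = 36742/(-351) = 36742*(-1/351) = -36742/351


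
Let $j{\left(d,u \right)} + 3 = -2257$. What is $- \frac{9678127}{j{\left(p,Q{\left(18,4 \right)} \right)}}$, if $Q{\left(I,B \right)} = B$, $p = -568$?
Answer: $\frac{9678127}{2260} \approx 4282.4$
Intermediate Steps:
$j{\left(d,u \right)} = -2260$ ($j{\left(d,u \right)} = -3 - 2257 = -2260$)
$- \frac{9678127}{j{\left(p,Q{\left(18,4 \right)} \right)}} = - \frac{9678127}{-2260} = \left(-9678127\right) \left(- \frac{1}{2260}\right) = \frac{9678127}{2260}$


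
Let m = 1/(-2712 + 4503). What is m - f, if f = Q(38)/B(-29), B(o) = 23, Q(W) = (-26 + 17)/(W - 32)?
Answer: 5419/82386 ≈ 0.065776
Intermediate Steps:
Q(W) = -9/(-32 + W)
f = -3/46 (f = -9/(-32 + 38)/23 = -9/6*(1/23) = -9*⅙*(1/23) = -3/2*1/23 = -3/46 ≈ -0.065217)
m = 1/1791 ≈ 0.00055835
m - f = 1/1791 - 1*(-3/46) = 1/1791 + 3/46 = 5419/82386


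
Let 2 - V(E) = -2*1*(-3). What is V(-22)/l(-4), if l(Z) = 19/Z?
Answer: 16/19 ≈ 0.84210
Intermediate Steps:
V(E) = -4 (V(E) = 2 - (-2*1)*(-3) = 2 - (-2)*(-3) = 2 - 1*6 = 2 - 6 = -4)
V(-22)/l(-4) = -4/(19/(-4)) = -4/(19*(-¼)) = -4/(-19/4) = -4*(-4/19) = 16/19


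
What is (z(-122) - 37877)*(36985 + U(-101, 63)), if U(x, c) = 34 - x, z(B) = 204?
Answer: -1398421760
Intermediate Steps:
(z(-122) - 37877)*(36985 + U(-101, 63)) = (204 - 37877)*(36985 + (34 - 1*(-101))) = -37673*(36985 + (34 + 101)) = -37673*(36985 + 135) = -37673*37120 = -1398421760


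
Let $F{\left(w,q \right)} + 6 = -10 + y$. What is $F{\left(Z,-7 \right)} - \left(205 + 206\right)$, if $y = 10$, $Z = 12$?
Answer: $-417$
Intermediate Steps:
$F{\left(w,q \right)} = -6$ ($F{\left(w,q \right)} = -6 + \left(-10 + 10\right) = -6 + 0 = -6$)
$F{\left(Z,-7 \right)} - \left(205 + 206\right) = -6 - \left(205 + 206\right) = -6 - 411 = -417$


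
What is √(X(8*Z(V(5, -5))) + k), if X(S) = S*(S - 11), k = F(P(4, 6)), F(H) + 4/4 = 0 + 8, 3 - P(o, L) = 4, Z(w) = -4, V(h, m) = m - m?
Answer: √1383 ≈ 37.189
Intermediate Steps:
V(h, m) = 0
P(o, L) = -1 (P(o, L) = 3 - 1*4 = 3 - 4 = -1)
F(H) = 7 (F(H) = -1 + (0 + 8) = -1 + 8 = 7)
k = 7
X(S) = S*(-11 + S)
√(X(8*Z(V(5, -5))) + k) = √((8*(-4))*(-11 + 8*(-4)) + 7) = √(-32*(-11 - 32) + 7) = √(-32*(-43) + 7) = √(1376 + 7) = √1383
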